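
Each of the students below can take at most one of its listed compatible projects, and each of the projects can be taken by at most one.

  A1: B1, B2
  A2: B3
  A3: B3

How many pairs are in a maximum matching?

2

Unit-capacity flow: source→left, listed edges, right→sink; max matching = max flow.
Augmenting path A1→B1 (+1); matched 1.
Augmenting path A2→B3 (+1); matched 2.
No augmenting path remains; maximum matching = 2.
König certificate: {A1, B3} is a vertex cover of size 2 (every listed pair touches it), so no matching can be larger.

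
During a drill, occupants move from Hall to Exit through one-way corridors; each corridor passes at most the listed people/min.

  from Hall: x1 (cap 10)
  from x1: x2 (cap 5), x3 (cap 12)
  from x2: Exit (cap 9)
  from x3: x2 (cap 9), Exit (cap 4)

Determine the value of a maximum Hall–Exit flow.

Augment Hall→x1→x2→Exit: bottleneck 5, flow now 5.
Augment Hall→x1→x3→Exit: bottleneck 4, flow now 9.
Augment Hall→x1→x3→x2→Exit: bottleneck 1, flow now 10.
No augmenting path remains; maximum flow = 10.
In the residual graph, reachable from Hall: {Hall}.
Min-cut edges: Hall→x1 (10); capacity 10 = 10.
This cut is saturated, so no flow can exceed 10.

10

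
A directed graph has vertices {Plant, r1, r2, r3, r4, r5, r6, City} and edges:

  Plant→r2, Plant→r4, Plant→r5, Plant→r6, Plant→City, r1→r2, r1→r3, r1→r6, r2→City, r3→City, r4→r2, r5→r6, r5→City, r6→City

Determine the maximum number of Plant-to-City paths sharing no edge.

4

Assign every edge capacity 1; by Menger, the answer equals the max flow.
Path Plant→City (+1); total 1.
Path Plant→r2→City (+1); total 2.
Path Plant→r5→City (+1); total 3.
Path Plant→r6→City (+1); total 4.
No residual Plant→City path; max flow = 4.
Certifying cut of size 4: {Plant→City, Plant→r5, Plant→r6, r2→City}.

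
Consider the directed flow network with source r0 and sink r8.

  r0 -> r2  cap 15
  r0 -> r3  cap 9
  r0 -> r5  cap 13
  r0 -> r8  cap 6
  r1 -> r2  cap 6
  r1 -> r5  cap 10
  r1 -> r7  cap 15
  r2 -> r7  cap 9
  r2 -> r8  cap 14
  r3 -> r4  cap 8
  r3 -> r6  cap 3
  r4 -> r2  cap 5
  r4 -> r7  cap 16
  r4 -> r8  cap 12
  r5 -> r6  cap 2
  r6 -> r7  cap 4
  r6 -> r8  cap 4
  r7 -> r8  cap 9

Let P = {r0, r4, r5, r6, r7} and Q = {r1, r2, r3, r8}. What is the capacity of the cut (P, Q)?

Edges leaving {r0, r4, r5, r6, r7}: r0→r2 (15), r0→r3 (9), r0→r8 (6), r4→r2 (5), r4→r8 (12), r6→r8 (4), r7→r8 (9).
Cut capacity = 15 + 9 + 6 + 5 + 12 + 4 + 9 = 60.

60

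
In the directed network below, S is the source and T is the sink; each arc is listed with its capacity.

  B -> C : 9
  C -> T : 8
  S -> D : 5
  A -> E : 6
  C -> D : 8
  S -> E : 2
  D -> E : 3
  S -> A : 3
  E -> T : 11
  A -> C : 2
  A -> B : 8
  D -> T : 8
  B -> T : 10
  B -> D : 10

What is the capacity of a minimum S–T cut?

10

Augment S→D→T: bottleneck 5, flow now 5.
Augment S→E→T: bottleneck 2, flow now 7.
Augment S→A→B→T: bottleneck 3, flow now 10.
No augmenting path remains; maximum flow = 10.
By max-flow min-cut, the minimum cut capacity equals the max flow.
In the residual graph, reachable from S: {S}.
Min-cut edges: S→A (3), S→D (5), S→E (2); capacity 3 + 5 + 2 = 10.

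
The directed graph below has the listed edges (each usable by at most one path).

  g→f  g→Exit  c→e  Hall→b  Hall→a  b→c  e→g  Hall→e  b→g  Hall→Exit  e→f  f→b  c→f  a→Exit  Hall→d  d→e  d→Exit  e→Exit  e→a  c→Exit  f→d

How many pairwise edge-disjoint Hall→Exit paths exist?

5

Assign every edge capacity 1; by Menger, the answer equals the max flow.
Path Hall→Exit (+1); total 1.
Path Hall→a→Exit (+1); total 2.
Path Hall→d→Exit (+1); total 3.
Path Hall→e→Exit (+1); total 4.
Path Hall→b→c→Exit (+1); total 5.
No residual Hall→Exit path; max flow = 5.
Certifying cut of size 5: {Hall→Exit, Hall→a, Hall→b, Hall→d, Hall→e}.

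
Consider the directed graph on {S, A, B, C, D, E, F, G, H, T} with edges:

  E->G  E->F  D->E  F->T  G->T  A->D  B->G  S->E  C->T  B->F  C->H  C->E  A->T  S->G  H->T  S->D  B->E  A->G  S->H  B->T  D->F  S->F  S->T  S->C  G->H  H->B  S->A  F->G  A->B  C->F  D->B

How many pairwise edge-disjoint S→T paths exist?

Assign every edge capacity 1; by Menger, the answer equals the max flow.
Path S→T (+1); total 1.
Path S→A→T (+1); total 2.
Path S→C→T (+1); total 3.
Path S→F→T (+1); total 4.
Path S→G→T (+1); total 5.
Path S→H→T (+1); total 6.
Path S→D→B→T (+1); total 7.
No residual S→T path; max flow = 7.
Certifying cut of size 7: {B→T, F→T, G→T, H→T, S→A, S→C, S→T}.

7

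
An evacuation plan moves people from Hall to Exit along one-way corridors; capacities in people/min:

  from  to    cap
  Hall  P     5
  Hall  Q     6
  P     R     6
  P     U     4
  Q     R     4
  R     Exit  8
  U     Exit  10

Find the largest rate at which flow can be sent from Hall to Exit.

Augment Hall→P→R→Exit: bottleneck 5, flow now 5.
Augment Hall→Q→R→Exit: bottleneck 3, flow now 8.
Augment Hall→Q→R→P→U→Exit: bottleneck 1, flow now 9. (uses reverse residual edge)
No augmenting path remains; maximum flow = 9.
In the residual graph, reachable from Hall: {Hall, Q}.
Min-cut edges: Hall→P (5), Q→R (4); capacity 5 + 4 = 9.
This cut is saturated, so no flow can exceed 9.

9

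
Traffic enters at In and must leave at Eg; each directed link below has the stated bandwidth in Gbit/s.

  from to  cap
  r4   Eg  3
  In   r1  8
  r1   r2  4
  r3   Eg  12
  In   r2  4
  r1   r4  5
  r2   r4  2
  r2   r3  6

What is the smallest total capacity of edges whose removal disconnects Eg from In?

9

Augment In→r1→r4→Eg: bottleneck 3, flow now 3.
Augment In→r2→r3→Eg: bottleneck 4, flow now 7.
Augment In→r1→r2→r3→Eg: bottleneck 2, flow now 9.
No augmenting path remains; maximum flow = 9.
By max-flow min-cut, the minimum cut capacity equals the max flow.
In the residual graph, reachable from In: {In, r1, r2, r4}.
Min-cut edges: r2→r3 (6), r4→Eg (3); capacity 6 + 3 = 9.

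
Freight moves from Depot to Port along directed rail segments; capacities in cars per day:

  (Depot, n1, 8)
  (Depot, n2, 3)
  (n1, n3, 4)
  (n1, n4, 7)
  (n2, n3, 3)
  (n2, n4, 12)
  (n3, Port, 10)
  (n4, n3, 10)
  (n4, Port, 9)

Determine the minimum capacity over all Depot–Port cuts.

Augment Depot→n1→n3→Port: bottleneck 4, flow now 4.
Augment Depot→n1→n4→Port: bottleneck 4, flow now 8.
Augment Depot→n2→n3→Port: bottleneck 3, flow now 11.
No augmenting path remains; maximum flow = 11.
By max-flow min-cut, the minimum cut capacity equals the max flow.
In the residual graph, reachable from Depot: {Depot}.
Min-cut edges: Depot→n1 (8), Depot→n2 (3); capacity 8 + 3 = 11.

11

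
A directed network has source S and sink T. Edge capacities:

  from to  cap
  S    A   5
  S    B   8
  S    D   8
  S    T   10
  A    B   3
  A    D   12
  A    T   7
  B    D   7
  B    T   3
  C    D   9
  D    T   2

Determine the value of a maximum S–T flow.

20

Augment S→T: bottleneck 10, flow now 10.
Augment S→A→T: bottleneck 5, flow now 15.
Augment S→B→T: bottleneck 3, flow now 18.
Augment S→D→T: bottleneck 2, flow now 20.
No augmenting path remains; maximum flow = 20.
In the residual graph, reachable from S: {S, B, D}.
Min-cut edges: S→A (5), S→T (10), B→T (3), D→T (2); capacity 5 + 10 + 3 + 2 = 20.
This cut is saturated, so no flow can exceed 20.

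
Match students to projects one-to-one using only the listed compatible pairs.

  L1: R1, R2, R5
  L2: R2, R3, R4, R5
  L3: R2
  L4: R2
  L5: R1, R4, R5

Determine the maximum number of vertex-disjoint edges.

Unit-capacity flow: source→left, listed edges, right→sink; max matching = max flow.
Augmenting path L1→R1 (+1); matched 1.
Augmenting path L2→R2 (+1); matched 2.
Augmenting path L5→R4 (+1); matched 3.
Augmenting path L3→R2→L2→R3 (+1); matched 4.
No augmenting path remains; maximum matching = 4.
König certificate: {L1, L2, L5, R2} is a vertex cover of size 4 (every listed pair touches it), so no matching can be larger.

4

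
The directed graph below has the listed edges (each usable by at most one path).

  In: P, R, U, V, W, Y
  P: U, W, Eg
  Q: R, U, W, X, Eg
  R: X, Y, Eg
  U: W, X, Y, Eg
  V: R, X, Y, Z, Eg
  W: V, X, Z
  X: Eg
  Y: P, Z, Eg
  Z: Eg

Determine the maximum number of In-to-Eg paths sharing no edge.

6

Assign every edge capacity 1; by Menger, the answer equals the max flow.
Path In→P→Eg (+1); total 1.
Path In→R→Eg (+1); total 2.
Path In→U→Eg (+1); total 3.
Path In→V→Eg (+1); total 4.
Path In→Y→Eg (+1); total 5.
Path In→W→X→Eg (+1); total 6.
No residual In→Eg path; max flow = 6.
Certifying cut of size 6: {In→P, In→R, In→U, In→V, In→W, In→Y}.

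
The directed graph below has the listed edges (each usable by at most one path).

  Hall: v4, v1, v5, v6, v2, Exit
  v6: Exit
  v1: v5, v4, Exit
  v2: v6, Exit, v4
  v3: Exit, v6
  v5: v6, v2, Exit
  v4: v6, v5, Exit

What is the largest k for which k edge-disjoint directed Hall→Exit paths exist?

Assign every edge capacity 1; by Menger, the answer equals the max flow.
Path Hall→Exit (+1); total 1.
Path Hall→v1→Exit (+1); total 2.
Path Hall→v2→Exit (+1); total 3.
Path Hall→v4→Exit (+1); total 4.
Path Hall→v5→Exit (+1); total 5.
Path Hall→v6→Exit (+1); total 6.
No residual Hall→Exit path; max flow = 6.
Certifying cut of size 6: {Hall→Exit, Hall→v1, Hall→v2, Hall→v4, Hall→v5, Hall→v6}.

6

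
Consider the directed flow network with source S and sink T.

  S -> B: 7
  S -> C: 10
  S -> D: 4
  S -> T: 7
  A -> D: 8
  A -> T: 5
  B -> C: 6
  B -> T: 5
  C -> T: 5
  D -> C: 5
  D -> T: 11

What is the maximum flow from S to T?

Augment S→T: bottleneck 7, flow now 7.
Augment S→B→T: bottleneck 5, flow now 12.
Augment S→C→T: bottleneck 5, flow now 17.
Augment S→D→T: bottleneck 4, flow now 21.
No augmenting path remains; maximum flow = 21.
In the residual graph, reachable from S: {S, B, C}.
Min-cut edges: S→D (4), S→T (7), B→T (5), C→T (5); capacity 4 + 7 + 5 + 5 = 21.
This cut is saturated, so no flow can exceed 21.

21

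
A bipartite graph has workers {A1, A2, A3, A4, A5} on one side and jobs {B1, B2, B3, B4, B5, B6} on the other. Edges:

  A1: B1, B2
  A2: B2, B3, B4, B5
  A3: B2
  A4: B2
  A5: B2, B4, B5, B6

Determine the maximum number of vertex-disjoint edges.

4

Unit-capacity flow: source→left, listed edges, right→sink; max matching = max flow.
Augmenting path A1→B1 (+1); matched 1.
Augmenting path A2→B2 (+1); matched 2.
Augmenting path A5→B4 (+1); matched 3.
Augmenting path A3→B2→A2→B3 (+1); matched 4.
No augmenting path remains; maximum matching = 4.
König certificate: {A1, A2, A5, B2} is a vertex cover of size 4 (every listed pair touches it), so no matching can be larger.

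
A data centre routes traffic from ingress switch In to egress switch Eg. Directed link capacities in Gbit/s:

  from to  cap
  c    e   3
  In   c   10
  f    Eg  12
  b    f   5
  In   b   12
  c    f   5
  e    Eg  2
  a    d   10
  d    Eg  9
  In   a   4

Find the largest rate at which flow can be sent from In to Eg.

16

Augment In→a→d→Eg: bottleneck 4, flow now 4.
Augment In→b→f→Eg: bottleneck 5, flow now 9.
Augment In→c→e→Eg: bottleneck 2, flow now 11.
Augment In→c→f→Eg: bottleneck 5, flow now 16.
No augmenting path remains; maximum flow = 16.
In the residual graph, reachable from In: {In, b, c, e}.
Min-cut edges: In→a (4), b→f (5), c→f (5), e→Eg (2); capacity 4 + 5 + 5 + 2 = 16.
This cut is saturated, so no flow can exceed 16.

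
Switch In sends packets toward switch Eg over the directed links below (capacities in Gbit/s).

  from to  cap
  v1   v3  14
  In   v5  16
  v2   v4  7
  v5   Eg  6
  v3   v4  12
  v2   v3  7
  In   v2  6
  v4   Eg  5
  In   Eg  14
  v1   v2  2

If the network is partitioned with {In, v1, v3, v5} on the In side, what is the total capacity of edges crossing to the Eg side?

40

Edges leaving {In, v1, v3, v5}: In→v2 (6), In→Eg (14), v1→v2 (2), v3→v4 (12), v5→Eg (6).
Cut capacity = 6 + 14 + 2 + 12 + 6 = 40.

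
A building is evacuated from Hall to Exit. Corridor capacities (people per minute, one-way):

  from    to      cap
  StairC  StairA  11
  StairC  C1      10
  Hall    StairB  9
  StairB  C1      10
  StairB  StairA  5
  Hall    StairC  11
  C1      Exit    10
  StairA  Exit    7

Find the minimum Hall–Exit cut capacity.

Augment Hall→StairC→StairA→Exit: bottleneck 7, flow now 7.
Augment Hall→StairC→C1→Exit: bottleneck 4, flow now 11.
Augment Hall→StairB→C1→Exit: bottleneck 6, flow now 17.
No augmenting path remains; maximum flow = 17.
By max-flow min-cut, the minimum cut capacity equals the max flow.
In the residual graph, reachable from Hall: {Hall, StairC, StairB, StairA, C1}.
Min-cut edges: StairA→Exit (7), C1→Exit (10); capacity 7 + 10 = 17.

17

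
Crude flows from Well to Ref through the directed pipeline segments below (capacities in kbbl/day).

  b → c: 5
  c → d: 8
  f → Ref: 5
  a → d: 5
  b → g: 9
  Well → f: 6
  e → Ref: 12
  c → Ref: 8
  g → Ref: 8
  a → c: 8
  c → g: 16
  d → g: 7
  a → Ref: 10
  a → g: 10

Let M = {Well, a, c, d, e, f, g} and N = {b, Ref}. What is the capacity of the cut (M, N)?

43

Edges leaving {Well, a, c, d, e, f, g}: a→Ref (10), c→Ref (8), e→Ref (12), f→Ref (5), g→Ref (8).
Cut capacity = 10 + 8 + 12 + 5 + 8 = 43.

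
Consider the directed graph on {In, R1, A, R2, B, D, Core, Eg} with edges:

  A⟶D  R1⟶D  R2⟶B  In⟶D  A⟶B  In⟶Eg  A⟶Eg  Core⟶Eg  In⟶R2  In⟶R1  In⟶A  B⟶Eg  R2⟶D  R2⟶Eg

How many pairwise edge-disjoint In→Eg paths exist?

Assign every edge capacity 1; by Menger, the answer equals the max flow.
Path In→Eg (+1); total 1.
Path In→A→Eg (+1); total 2.
Path In→R2→Eg (+1); total 3.
No residual In→Eg path; max flow = 3.
Certifying cut of size 3: {In→A, In→Eg, In→R2}.

3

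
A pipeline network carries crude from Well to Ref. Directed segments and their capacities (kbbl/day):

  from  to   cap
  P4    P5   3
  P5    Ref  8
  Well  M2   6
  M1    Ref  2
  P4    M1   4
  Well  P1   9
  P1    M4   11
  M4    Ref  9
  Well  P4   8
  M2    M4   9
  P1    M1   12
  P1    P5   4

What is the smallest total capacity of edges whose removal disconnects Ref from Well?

Augment Well→P1→M1→Ref: bottleneck 2, flow now 2.
Augment Well→P1→P5→Ref: bottleneck 4, flow now 6.
Augment Well→P1→M4→Ref: bottleneck 3, flow now 9.
Augment Well→P4→P5→Ref: bottleneck 3, flow now 12.
Augment Well→M2→M4→Ref: bottleneck 6, flow now 18.
No augmenting path remains; maximum flow = 18.
By max-flow min-cut, the minimum cut capacity equals the max flow.
In the residual graph, reachable from Well: {Well, P1, P4, M2, M1, M4}.
Min-cut edges: P1→P5 (4), P4→P5 (3), M1→Ref (2), M4→Ref (9); capacity 4 + 3 + 2 + 9 = 18.

18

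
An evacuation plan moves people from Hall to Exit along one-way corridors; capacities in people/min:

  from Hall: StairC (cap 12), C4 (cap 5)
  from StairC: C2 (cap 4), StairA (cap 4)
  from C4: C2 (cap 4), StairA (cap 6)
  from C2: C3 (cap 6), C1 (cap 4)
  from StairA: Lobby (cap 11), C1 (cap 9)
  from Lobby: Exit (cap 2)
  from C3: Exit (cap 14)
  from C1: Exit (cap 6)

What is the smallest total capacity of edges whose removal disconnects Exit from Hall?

Augment Hall→StairC→C2→C3→Exit: bottleneck 4, flow now 4.
Augment Hall→StairC→StairA→Lobby→Exit: bottleneck 2, flow now 6.
Augment Hall→StairC→StairA→C1→Exit: bottleneck 2, flow now 8.
Augment Hall→C4→C2→C3→Exit: bottleneck 2, flow now 10.
Augment Hall→C4→C2→C1→Exit: bottleneck 2, flow now 12.
Augment Hall→C4→StairA→C1→Exit: bottleneck 1, flow now 13.
No augmenting path remains; maximum flow = 13.
By max-flow min-cut, the minimum cut capacity equals the max flow.
In the residual graph, reachable from Hall: {Hall, StairC}.
Min-cut edges: Hall→C4 (5), StairC→C2 (4), StairC→StairA (4); capacity 5 + 4 + 4 = 13.

13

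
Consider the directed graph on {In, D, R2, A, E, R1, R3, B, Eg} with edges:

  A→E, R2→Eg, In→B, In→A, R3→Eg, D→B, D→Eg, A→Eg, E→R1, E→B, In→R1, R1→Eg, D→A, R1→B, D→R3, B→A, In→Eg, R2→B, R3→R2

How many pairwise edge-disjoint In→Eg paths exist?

Assign every edge capacity 1; by Menger, the answer equals the max flow.
Path In→Eg (+1); total 1.
Path In→A→Eg (+1); total 2.
Path In→R1→Eg (+1); total 3.
No residual In→Eg path; max flow = 3.
Certifying cut of size 3: {A→Eg, In→Eg, R1→Eg}.

3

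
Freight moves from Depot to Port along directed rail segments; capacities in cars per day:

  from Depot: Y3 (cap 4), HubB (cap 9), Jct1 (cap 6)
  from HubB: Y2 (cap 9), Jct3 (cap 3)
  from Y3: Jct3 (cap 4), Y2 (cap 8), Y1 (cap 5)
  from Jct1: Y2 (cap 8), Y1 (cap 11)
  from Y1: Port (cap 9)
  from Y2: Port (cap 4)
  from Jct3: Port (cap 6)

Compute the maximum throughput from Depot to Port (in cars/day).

17

Augment Depot→HubB→Y2→Port: bottleneck 4, flow now 4.
Augment Depot→HubB→Jct3→Port: bottleneck 3, flow now 7.
Augment Depot→Y3→Y1→Port: bottleneck 4, flow now 11.
Augment Depot→Jct1→Y1→Port: bottleneck 5, flow now 16.
Augment Depot→Jct1→Y1→Y3→Jct3→Port: bottleneck 1, flow now 17. (uses reverse residual edge)
No augmenting path remains; maximum flow = 17.
In the residual graph, reachable from Depot: {Depot, HubB, Y2}.
Min-cut edges: Depot→Y3 (4), Depot→Jct1 (6), HubB→Jct3 (3), Y2→Port (4); capacity 4 + 6 + 3 + 4 = 17.
This cut is saturated, so no flow can exceed 17.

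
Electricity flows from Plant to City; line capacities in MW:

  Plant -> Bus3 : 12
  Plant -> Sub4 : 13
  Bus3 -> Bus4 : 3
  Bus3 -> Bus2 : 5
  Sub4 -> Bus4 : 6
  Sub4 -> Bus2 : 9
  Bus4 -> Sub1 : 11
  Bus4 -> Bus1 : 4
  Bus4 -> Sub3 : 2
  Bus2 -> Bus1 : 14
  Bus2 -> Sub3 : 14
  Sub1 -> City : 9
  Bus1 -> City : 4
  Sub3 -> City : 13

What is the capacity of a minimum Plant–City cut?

21

Augment Plant→Bus3→Bus4→Sub1→City: bottleneck 3, flow now 3.
Augment Plant→Bus3→Bus2→Bus1→City: bottleneck 4, flow now 7.
Augment Plant→Bus3→Bus2→Sub3→City: bottleneck 1, flow now 8.
Augment Plant→Sub4→Bus4→Sub1→City: bottleneck 6, flow now 14.
Augment Plant→Sub4→Bus2→Sub3→City: bottleneck 7, flow now 21.
No augmenting path remains; maximum flow = 21.
By max-flow min-cut, the minimum cut capacity equals the max flow.
In the residual graph, reachable from Plant: {Plant, Bus3}.
Min-cut edges: Plant→Sub4 (13), Bus3→Bus4 (3), Bus3→Bus2 (5); capacity 13 + 3 + 5 = 21.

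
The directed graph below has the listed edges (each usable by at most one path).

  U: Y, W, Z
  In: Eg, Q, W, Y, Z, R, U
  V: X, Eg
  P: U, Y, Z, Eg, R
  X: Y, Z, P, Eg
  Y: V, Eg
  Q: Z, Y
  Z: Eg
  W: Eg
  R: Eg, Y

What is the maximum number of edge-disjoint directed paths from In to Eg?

Assign every edge capacity 1; by Menger, the answer equals the max flow.
Path In→Eg (+1); total 1.
Path In→R→Eg (+1); total 2.
Path In→W→Eg (+1); total 3.
Path In→Y→Eg (+1); total 4.
Path In→Z→Eg (+1); total 5.
Path In→Q→Y→V→Eg (+1); total 6.
No residual In→Eg path; max flow = 6.
Certifying cut of size 6: {In→Eg, In→R, W→Eg, Y→Eg, Y→V, Z→Eg}.

6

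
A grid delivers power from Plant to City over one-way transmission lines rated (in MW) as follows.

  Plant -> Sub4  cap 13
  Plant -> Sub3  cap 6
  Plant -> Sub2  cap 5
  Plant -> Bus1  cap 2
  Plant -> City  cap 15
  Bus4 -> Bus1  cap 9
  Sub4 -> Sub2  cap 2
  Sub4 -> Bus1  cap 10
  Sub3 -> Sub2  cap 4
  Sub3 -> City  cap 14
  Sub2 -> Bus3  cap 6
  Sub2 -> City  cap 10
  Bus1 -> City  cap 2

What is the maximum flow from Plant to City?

30

Augment Plant→City: bottleneck 15, flow now 15.
Augment Plant→Sub3→City: bottleneck 6, flow now 21.
Augment Plant→Sub2→City: bottleneck 5, flow now 26.
Augment Plant→Bus1→City: bottleneck 2, flow now 28.
Augment Plant→Sub4→Sub2→City: bottleneck 2, flow now 30.
No augmenting path remains; maximum flow = 30.
In the residual graph, reachable from Plant: {Plant, Sub4, Bus1}.
Min-cut edges: Plant→Sub3 (6), Plant→Sub2 (5), Plant→City (15), Sub4→Sub2 (2), Bus1→City (2); capacity 6 + 5 + 15 + 2 + 2 = 30.
This cut is saturated, so no flow can exceed 30.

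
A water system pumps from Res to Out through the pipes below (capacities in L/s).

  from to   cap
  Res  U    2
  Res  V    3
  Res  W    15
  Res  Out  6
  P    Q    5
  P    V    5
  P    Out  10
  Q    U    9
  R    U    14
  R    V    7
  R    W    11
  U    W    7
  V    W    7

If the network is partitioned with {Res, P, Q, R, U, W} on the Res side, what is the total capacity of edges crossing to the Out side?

31

Edges leaving {Res, P, Q, R, U, W}: Res→V (3), Res→Out (6), P→V (5), P→Out (10), R→V (7).
Cut capacity = 3 + 6 + 5 + 10 + 7 = 31.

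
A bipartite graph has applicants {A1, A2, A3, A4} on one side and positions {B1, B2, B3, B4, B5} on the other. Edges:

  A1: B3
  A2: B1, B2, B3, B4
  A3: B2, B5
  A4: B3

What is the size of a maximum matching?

3

Unit-capacity flow: source→left, listed edges, right→sink; max matching = max flow.
Augmenting path A1→B3 (+1); matched 1.
Augmenting path A2→B1 (+1); matched 2.
Augmenting path A3→B2 (+1); matched 3.
No augmenting path remains; maximum matching = 3.
König certificate: {A2, A3, B3} is a vertex cover of size 3 (every listed pair touches it), so no matching can be larger.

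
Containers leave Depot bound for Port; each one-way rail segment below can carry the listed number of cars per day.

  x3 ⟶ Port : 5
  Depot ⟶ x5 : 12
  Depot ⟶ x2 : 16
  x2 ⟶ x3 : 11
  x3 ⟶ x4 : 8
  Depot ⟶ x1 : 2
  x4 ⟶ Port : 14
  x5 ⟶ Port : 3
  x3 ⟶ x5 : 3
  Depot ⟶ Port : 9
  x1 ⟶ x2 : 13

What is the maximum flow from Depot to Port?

Augment Depot→Port: bottleneck 9, flow now 9.
Augment Depot→x5→Port: bottleneck 3, flow now 12.
Augment Depot→x2→x3→Port: bottleneck 5, flow now 17.
Augment Depot→x2→x3→x4→Port: bottleneck 6, flow now 23.
No augmenting path remains; maximum flow = 23.
In the residual graph, reachable from Depot: {Depot, x1, x2, x5}.
Min-cut edges: Depot→Port (9), x2→x3 (11), x5→Port (3); capacity 9 + 11 + 3 = 23.
This cut is saturated, so no flow can exceed 23.

23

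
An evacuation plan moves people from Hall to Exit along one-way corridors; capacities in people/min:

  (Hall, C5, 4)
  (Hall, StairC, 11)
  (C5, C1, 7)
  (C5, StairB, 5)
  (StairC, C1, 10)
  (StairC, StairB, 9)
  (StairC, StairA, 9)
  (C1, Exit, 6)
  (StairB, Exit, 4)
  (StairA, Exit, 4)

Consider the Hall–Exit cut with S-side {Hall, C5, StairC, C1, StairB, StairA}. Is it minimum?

Yes — it is a minimum cut (capacity 14).

Given cut capacity: 6 + 4 + 4 = 14.
Augment Hall→C5→C1→Exit: bottleneck 4, flow now 4.
Augment Hall→StairC→C1→Exit: bottleneck 2, flow now 6.
Augment Hall→StairC→StairB→Exit: bottleneck 4, flow now 10.
Augment Hall→StairC→StairA→Exit: bottleneck 4, flow now 14.
No augmenting path remains; maximum flow = 14.
Cut capacity 14 equals the max flow, so it is a minimum cut.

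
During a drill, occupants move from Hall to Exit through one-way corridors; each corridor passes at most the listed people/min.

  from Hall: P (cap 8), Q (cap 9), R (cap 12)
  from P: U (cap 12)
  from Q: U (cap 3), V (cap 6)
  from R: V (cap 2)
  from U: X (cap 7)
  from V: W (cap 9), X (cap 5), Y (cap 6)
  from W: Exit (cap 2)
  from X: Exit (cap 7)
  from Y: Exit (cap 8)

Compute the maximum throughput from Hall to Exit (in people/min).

15

Augment Hall→P→U→X→Exit: bottleneck 7, flow now 7.
Augment Hall→Q→V→W→Exit: bottleneck 2, flow now 9.
Augment Hall→Q→V→Y→Exit: bottleneck 4, flow now 13.
Augment Hall→R→V→Y→Exit: bottleneck 2, flow now 15.
No augmenting path remains; maximum flow = 15.
In the residual graph, reachable from Hall: {Hall, P, Q, R, U}.
Min-cut edges: Q→V (6), R→V (2), U→X (7); capacity 6 + 2 + 7 = 15.
This cut is saturated, so no flow can exceed 15.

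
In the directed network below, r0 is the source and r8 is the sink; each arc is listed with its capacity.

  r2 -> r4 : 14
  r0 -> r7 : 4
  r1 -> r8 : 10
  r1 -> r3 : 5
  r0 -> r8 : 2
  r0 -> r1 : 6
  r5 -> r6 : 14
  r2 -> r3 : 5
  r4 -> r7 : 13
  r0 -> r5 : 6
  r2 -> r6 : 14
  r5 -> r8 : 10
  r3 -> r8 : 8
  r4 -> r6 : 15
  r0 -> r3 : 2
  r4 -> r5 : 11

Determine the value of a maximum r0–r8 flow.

Augment r0→r8: bottleneck 2, flow now 2.
Augment r0→r1→r8: bottleneck 6, flow now 8.
Augment r0→r3→r8: bottleneck 2, flow now 10.
Augment r0→r5→r8: bottleneck 6, flow now 16.
No augmenting path remains; maximum flow = 16.
In the residual graph, reachable from r0: {r0, r7}.
Min-cut edges: r0→r1 (6), r0→r3 (2), r0→r5 (6), r0→r8 (2); capacity 6 + 2 + 6 + 2 = 16.
This cut is saturated, so no flow can exceed 16.

16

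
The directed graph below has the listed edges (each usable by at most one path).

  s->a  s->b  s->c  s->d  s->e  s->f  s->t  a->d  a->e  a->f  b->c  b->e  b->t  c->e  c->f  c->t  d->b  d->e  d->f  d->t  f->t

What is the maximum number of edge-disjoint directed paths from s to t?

5

Assign every edge capacity 1; by Menger, the answer equals the max flow.
Path s→t (+1); total 1.
Path s→b→t (+1); total 2.
Path s→c→t (+1); total 3.
Path s→d→t (+1); total 4.
Path s→f→t (+1); total 5.
No residual s→t path; max flow = 5.
Certifying cut of size 5: {b→t, c→t, d→t, f→t, s→t}.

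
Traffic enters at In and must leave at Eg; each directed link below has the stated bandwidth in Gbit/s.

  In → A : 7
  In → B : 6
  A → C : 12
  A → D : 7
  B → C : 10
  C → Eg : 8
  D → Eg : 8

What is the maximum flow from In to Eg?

Augment In→A→C→Eg: bottleneck 7, flow now 7.
Augment In→B→C→Eg: bottleneck 1, flow now 8.
Augment In→B→C→A→D→Eg: bottleneck 5, flow now 13. (uses reverse residual edge)
No augmenting path remains; maximum flow = 13.
In the residual graph, reachable from In: {In}.
Min-cut edges: In→A (7), In→B (6); capacity 7 + 6 = 13.
This cut is saturated, so no flow can exceed 13.

13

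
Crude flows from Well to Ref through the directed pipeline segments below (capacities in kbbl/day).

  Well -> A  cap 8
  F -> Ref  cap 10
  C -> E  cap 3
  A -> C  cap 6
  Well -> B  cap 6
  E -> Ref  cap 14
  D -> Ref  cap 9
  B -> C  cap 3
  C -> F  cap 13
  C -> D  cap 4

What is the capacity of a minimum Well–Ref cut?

9

Augment Well→A→C→D→Ref: bottleneck 4, flow now 4.
Augment Well→A→C→E→Ref: bottleneck 2, flow now 6.
Augment Well→B→C→E→Ref: bottleneck 1, flow now 7.
Augment Well→B→C→F→Ref: bottleneck 2, flow now 9.
No augmenting path remains; maximum flow = 9.
By max-flow min-cut, the minimum cut capacity equals the max flow.
In the residual graph, reachable from Well: {Well, A, B}.
Min-cut edges: A→C (6), B→C (3); capacity 6 + 3 = 9.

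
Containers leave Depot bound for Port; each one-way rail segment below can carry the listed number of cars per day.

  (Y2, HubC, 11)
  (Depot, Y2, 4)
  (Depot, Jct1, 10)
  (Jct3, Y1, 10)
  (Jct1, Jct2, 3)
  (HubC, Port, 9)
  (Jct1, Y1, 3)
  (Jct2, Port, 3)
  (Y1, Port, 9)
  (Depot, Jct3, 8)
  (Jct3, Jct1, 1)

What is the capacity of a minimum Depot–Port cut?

Augment Depot→Jct1→Jct2→Port: bottleneck 3, flow now 3.
Augment Depot→Jct1→Y1→Port: bottleneck 3, flow now 6.
Augment Depot→Y2→HubC→Port: bottleneck 4, flow now 10.
Augment Depot→Jct3→Y1→Port: bottleneck 6, flow now 16.
No augmenting path remains; maximum flow = 16.
By max-flow min-cut, the minimum cut capacity equals the max flow.
In the residual graph, reachable from Depot: {Depot, Jct1, Jct3, Y1}.
Min-cut edges: Depot→Y2 (4), Jct1→Jct2 (3), Y1→Port (9); capacity 4 + 3 + 9 = 16.

16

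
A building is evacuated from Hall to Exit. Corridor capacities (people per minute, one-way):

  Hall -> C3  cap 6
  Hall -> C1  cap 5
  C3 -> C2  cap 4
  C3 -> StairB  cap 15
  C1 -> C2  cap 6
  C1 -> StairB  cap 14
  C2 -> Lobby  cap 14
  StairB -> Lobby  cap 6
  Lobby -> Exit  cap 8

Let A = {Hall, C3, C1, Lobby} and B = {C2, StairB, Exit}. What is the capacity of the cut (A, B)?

47

Edges leaving {Hall, C3, C1, Lobby}: C3→C2 (4), C3→StairB (15), C1→C2 (6), C1→StairB (14), Lobby→Exit (8).
Cut capacity = 4 + 15 + 6 + 14 + 8 = 47.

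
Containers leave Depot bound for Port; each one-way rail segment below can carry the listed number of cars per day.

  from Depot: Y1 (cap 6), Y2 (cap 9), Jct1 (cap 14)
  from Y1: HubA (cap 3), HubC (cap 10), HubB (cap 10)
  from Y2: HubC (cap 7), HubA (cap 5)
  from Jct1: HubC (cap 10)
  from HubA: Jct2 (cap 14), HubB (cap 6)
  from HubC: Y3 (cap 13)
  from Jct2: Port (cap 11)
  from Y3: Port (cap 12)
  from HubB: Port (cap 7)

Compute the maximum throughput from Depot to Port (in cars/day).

23

Augment Depot→Y1→HubB→Port: bottleneck 6, flow now 6.
Augment Depot→Y2→HubA→Jct2→Port: bottleneck 5, flow now 11.
Augment Depot→Y2→HubC→Y3→Port: bottleneck 4, flow now 15.
Augment Depot→Jct1→HubC→Y3→Port: bottleneck 8, flow now 23.
No augmenting path remains; maximum flow = 23.
In the residual graph, reachable from Depot: {Depot, Y2, Jct1, HubC, Y3}.
Min-cut edges: Depot→Y1 (6), Y2→HubA (5), Y3→Port (12); capacity 6 + 5 + 12 = 23.
This cut is saturated, so no flow can exceed 23.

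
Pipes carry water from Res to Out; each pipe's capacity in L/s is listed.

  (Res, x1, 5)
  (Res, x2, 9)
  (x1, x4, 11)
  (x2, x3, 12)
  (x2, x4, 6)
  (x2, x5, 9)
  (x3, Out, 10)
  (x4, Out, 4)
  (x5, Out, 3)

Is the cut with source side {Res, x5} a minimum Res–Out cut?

Given cut capacity: 5 + 9 + 3 = 17.
Augment Res→x1→x4→Out: bottleneck 4, flow now 4.
Augment Res→x2→x3→Out: bottleneck 9, flow now 13.
No augmenting path remains; maximum flow = 13.
In the residual graph, reachable from Res: {Res, x1, x4}.
Min-cut edges: Res→x2 (9), x4→Out (4); capacity 9 + 4 = 13.
Cut capacity 17 exceeds the max flow 13, so it is not minimum.

No — its capacity is 17, but the minimum cut has capacity 13.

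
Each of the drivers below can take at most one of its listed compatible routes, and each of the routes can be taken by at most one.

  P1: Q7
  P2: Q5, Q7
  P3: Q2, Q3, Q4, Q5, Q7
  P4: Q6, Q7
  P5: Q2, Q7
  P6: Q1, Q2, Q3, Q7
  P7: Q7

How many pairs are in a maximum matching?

6

Unit-capacity flow: source→left, listed edges, right→sink; max matching = max flow.
Augmenting path P1→Q7 (+1); matched 1.
Augmenting path P2→Q5 (+1); matched 2.
Augmenting path P3→Q2 (+1); matched 3.
Augmenting path P4→Q6 (+1); matched 4.
Augmenting path P6→Q1 (+1); matched 5.
Augmenting path P5→Q2→P3→Q3 (+1); matched 6.
No augmenting path remains; maximum matching = 6.
König certificate: {P2, P3, P4, P5, P6, Q7} is a vertex cover of size 6 (every listed pair touches it), so no matching can be larger.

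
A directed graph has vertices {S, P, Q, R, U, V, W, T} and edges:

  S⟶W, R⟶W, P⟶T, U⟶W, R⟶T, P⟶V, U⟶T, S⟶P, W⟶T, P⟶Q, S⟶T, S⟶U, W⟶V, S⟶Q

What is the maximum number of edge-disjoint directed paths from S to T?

Assign every edge capacity 1; by Menger, the answer equals the max flow.
Path S→T (+1); total 1.
Path S→P→T (+1); total 2.
Path S→U→T (+1); total 3.
Path S→W→T (+1); total 4.
No residual S→T path; max flow = 4.
Certifying cut of size 4: {S→P, S→T, S→U, S→W}.

4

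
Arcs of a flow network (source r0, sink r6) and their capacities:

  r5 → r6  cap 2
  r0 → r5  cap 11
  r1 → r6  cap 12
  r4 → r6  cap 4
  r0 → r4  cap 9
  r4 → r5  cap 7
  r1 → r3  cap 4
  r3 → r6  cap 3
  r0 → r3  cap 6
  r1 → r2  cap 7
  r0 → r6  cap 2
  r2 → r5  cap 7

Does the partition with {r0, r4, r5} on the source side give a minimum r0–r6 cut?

Given cut capacity: 6 + 2 + 4 + 2 = 14.
Augment r0→r6: bottleneck 2, flow now 2.
Augment r0→r3→r6: bottleneck 3, flow now 5.
Augment r0→r4→r6: bottleneck 4, flow now 9.
Augment r0→r5→r6: bottleneck 2, flow now 11.
No augmenting path remains; maximum flow = 11.
In the residual graph, reachable from r0: {r0, r3, r4, r5}.
Min-cut edges: r0→r6 (2), r3→r6 (3), r4→r6 (4), r5→r6 (2); capacity 2 + 3 + 4 + 2 = 11.
Cut capacity 14 exceeds the max flow 11, so it is not minimum.

No — its capacity is 14, but the minimum cut has capacity 11.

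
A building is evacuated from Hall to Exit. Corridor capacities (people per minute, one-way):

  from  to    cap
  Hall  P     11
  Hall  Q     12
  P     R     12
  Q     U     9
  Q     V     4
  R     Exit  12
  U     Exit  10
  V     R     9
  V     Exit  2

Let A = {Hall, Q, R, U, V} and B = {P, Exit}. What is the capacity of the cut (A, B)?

35

Edges leaving {Hall, Q, R, U, V}: Hall→P (11), R→Exit (12), U→Exit (10), V→Exit (2).
Cut capacity = 11 + 12 + 10 + 2 = 35.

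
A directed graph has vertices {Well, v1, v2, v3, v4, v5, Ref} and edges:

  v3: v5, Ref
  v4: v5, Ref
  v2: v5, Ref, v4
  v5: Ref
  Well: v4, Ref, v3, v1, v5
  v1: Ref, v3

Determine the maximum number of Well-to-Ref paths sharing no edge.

Assign every edge capacity 1; by Menger, the answer equals the max flow.
Path Well→Ref (+1); total 1.
Path Well→v1→Ref (+1); total 2.
Path Well→v3→Ref (+1); total 3.
Path Well→v4→Ref (+1); total 4.
Path Well→v5→Ref (+1); total 5.
No residual Well→Ref path; max flow = 5.
Certifying cut of size 5: {Well→Ref, Well→v1, Well→v3, Well→v4, Well→v5}.

5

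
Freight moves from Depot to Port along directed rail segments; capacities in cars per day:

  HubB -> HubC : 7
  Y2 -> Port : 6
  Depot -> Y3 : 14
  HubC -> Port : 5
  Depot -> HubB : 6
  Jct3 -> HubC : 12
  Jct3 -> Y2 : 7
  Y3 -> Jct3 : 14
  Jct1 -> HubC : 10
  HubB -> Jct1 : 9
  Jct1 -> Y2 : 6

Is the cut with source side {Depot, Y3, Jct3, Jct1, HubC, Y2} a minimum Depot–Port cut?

Given cut capacity: 6 + 5 + 6 = 17.
Augment Depot→HubB→HubC→Port: bottleneck 5, flow now 5.
Augment Depot→Y3→Jct3→Y2→Port: bottleneck 6, flow now 11.
No augmenting path remains; maximum flow = 11.
In the residual graph, reachable from Depot: {Depot, Y3, HubB, Jct3, Jct1, HubC, Y2}.
Min-cut edges: HubC→Port (5), Y2→Port (6); capacity 5 + 6 = 11.
Cut capacity 17 exceeds the max flow 11, so it is not minimum.

No — its capacity is 17, but the minimum cut has capacity 11.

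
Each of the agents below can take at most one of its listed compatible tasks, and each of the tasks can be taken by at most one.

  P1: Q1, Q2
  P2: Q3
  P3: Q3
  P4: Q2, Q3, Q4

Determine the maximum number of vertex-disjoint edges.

3

Unit-capacity flow: source→left, listed edges, right→sink; max matching = max flow.
Augmenting path P1→Q1 (+1); matched 1.
Augmenting path P2→Q3 (+1); matched 2.
Augmenting path P4→Q2 (+1); matched 3.
No augmenting path remains; maximum matching = 3.
König certificate: {P1, P4, Q3} is a vertex cover of size 3 (every listed pair touches it), so no matching can be larger.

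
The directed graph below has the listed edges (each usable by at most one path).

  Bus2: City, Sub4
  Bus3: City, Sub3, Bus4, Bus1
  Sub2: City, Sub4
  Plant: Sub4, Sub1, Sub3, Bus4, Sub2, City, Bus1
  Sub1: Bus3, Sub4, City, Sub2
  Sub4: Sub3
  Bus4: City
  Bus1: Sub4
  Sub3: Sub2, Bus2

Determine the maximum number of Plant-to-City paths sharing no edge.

Assign every edge capacity 1; by Menger, the answer equals the max flow.
Path Plant→City (+1); total 1.
Path Plant→Bus4→City (+1); total 2.
Path Plant→Sub1→City (+1); total 3.
Path Plant→Sub2→City (+1); total 4.
Path Plant→Sub3→Bus2→City (+1); total 5.
No residual Plant→City path; max flow = 5.
Certifying cut of size 5: {Plant→Bus4, Plant→City, Plant→Sub1, Sub2→City, Sub3→Bus2}.

5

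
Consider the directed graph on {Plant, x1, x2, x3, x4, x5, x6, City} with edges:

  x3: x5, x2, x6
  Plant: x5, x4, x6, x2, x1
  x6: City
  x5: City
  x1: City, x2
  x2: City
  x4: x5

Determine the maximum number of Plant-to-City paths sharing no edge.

4

Assign every edge capacity 1; by Menger, the answer equals the max flow.
Path Plant→x1→City (+1); total 1.
Path Plant→x2→City (+1); total 2.
Path Plant→x5→City (+1); total 3.
Path Plant→x6→City (+1); total 4.
No residual Plant→City path; max flow = 4.
Certifying cut of size 4: {Plant→x1, Plant→x2, Plant→x6, x5→City}.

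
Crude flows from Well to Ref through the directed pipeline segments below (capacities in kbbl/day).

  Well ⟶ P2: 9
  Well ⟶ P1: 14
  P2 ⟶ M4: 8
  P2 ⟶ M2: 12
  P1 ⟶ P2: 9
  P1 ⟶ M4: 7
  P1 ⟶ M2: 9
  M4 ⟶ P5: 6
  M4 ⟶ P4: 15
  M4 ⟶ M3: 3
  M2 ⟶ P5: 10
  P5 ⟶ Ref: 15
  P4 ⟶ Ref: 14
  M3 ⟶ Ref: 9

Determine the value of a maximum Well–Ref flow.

Augment Well→P2→M4→P5→Ref: bottleneck 6, flow now 6.
Augment Well→P2→M4→P4→Ref: bottleneck 2, flow now 8.
Augment Well→P2→M2→P5→Ref: bottleneck 1, flow now 9.
Augment Well→P1→M4→P4→Ref: bottleneck 7, flow now 16.
Augment Well→P1→M2→P5→Ref: bottleneck 7, flow now 23.
No augmenting path remains; maximum flow = 23.
In the residual graph, reachable from Well: {Well}.
Min-cut edges: Well→P2 (9), Well→P1 (14); capacity 9 + 14 = 23.
This cut is saturated, so no flow can exceed 23.

23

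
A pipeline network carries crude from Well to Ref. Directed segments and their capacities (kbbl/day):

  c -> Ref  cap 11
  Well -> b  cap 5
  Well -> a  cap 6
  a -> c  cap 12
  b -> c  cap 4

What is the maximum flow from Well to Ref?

10

Augment Well→a→c→Ref: bottleneck 6, flow now 6.
Augment Well→b→c→Ref: bottleneck 4, flow now 10.
No augmenting path remains; maximum flow = 10.
In the residual graph, reachable from Well: {Well, b}.
Min-cut edges: Well→a (6), b→c (4); capacity 6 + 4 = 10.
This cut is saturated, so no flow can exceed 10.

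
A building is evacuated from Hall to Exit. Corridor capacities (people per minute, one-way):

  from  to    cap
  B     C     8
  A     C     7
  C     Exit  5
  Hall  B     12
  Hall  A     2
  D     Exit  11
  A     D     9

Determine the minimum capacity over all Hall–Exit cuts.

Augment Hall→A→C→Exit: bottleneck 2, flow now 2.
Augment Hall→B→C→Exit: bottleneck 3, flow now 5.
Augment Hall→B→C→A→D→Exit: bottleneck 2, flow now 7. (uses reverse residual edge)
No augmenting path remains; maximum flow = 7.
By max-flow min-cut, the minimum cut capacity equals the max flow.
In the residual graph, reachable from Hall: {Hall, B, C}.
Min-cut edges: Hall→A (2), C→Exit (5); capacity 2 + 5 = 7.

7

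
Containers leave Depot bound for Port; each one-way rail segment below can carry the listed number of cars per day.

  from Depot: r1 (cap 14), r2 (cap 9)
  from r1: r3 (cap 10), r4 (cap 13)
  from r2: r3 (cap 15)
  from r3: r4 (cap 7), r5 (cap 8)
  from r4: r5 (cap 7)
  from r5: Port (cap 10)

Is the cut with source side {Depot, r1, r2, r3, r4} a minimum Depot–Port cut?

Given cut capacity: 8 + 7 = 15.
Augment Depot→r1→r3→r5→Port: bottleneck 8, flow now 8.
Augment Depot→r1→r4→r5→Port: bottleneck 2, flow now 10.
No augmenting path remains; maximum flow = 10.
In the residual graph, reachable from Depot: {Depot, r1, r2, r3, r4, r5}.
Min-cut edges: r5→Port (10); capacity 10 = 10.
Cut capacity 15 exceeds the max flow 10, so it is not minimum.

No — its capacity is 15, but the minimum cut has capacity 10.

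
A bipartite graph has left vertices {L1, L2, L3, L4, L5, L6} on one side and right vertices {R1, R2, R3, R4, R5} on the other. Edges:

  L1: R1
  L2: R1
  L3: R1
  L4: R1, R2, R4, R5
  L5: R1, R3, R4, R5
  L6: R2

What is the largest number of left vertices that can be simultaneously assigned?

Unit-capacity flow: source→left, listed edges, right→sink; max matching = max flow.
Augmenting path L1→R1 (+1); matched 1.
Augmenting path L4→R2 (+1); matched 2.
Augmenting path L5→R3 (+1); matched 3.
Augmenting path L6→R2→L4→R4 (+1); matched 4.
No augmenting path remains; maximum matching = 4.
König certificate: {L4, L5, L6, R1} is a vertex cover of size 4 (every listed pair touches it), so no matching can be larger.

4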